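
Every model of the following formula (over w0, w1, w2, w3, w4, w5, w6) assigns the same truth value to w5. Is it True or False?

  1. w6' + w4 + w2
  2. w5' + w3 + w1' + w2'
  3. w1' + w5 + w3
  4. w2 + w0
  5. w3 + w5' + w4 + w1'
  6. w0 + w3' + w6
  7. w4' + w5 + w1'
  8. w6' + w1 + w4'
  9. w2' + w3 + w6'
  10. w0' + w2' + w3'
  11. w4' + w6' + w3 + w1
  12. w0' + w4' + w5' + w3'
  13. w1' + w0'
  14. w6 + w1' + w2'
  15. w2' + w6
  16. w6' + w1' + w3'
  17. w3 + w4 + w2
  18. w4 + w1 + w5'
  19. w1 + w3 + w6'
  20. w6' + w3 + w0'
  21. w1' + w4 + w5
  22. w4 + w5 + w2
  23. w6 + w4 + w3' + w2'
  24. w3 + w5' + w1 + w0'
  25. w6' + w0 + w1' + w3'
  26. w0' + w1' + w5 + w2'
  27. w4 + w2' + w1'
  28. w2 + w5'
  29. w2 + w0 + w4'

False

Suppose w5 = 1.
(w2) alone gives w2 = 1.
(w6) alone gives w6 = 1.
(w3) alone gives w3 = 1.
(w0') alone gives w0 = 0.
(w1') alone gives w1 = 0.
(w4') alone gives w4 = 0.
Now (w4) is unsatisfied and unit — conflict.
So every satisfying assignment has w5 = False.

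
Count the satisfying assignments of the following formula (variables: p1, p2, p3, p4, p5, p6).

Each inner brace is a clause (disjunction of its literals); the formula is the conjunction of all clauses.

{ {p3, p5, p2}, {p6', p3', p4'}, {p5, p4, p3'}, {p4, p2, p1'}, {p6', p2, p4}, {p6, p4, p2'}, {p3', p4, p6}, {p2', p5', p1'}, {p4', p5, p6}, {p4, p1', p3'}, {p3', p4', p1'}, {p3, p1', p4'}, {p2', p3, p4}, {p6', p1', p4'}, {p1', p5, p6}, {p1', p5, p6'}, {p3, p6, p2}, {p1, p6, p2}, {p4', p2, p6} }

There are 2^6 = 64 truth assignments over (p1, p2, p3, p4, p5, p6).
Split on p1. With p1 = 1, the clauses containing p1 are satisfied and p1' drops from the rest; 0 of the 2^5 = 32 assignments to the other variables satisfy what remains.
With p1 = 0, by the same count on the reduced clause set, 6 assignments work.
(One model: p1=F, p2=F, p3=F, p4=T, p5=T, p6=T.)
Total: 0 + 6 = 6.

6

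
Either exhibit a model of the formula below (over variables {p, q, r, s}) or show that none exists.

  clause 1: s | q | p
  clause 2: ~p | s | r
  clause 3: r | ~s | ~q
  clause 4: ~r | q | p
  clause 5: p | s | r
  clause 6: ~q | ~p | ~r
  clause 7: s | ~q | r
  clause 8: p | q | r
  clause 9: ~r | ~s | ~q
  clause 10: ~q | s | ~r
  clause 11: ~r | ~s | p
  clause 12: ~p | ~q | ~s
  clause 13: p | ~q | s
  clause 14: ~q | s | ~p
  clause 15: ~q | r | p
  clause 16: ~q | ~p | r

Case s = 0:
Case q = 0:
Unit clause (p) forces p = 1.
Unit clause (r) forces r = 1.
All clauses are satisfied.

p ↦ 1,  q ↦ 0,  r ↦ 1,  s ↦ 0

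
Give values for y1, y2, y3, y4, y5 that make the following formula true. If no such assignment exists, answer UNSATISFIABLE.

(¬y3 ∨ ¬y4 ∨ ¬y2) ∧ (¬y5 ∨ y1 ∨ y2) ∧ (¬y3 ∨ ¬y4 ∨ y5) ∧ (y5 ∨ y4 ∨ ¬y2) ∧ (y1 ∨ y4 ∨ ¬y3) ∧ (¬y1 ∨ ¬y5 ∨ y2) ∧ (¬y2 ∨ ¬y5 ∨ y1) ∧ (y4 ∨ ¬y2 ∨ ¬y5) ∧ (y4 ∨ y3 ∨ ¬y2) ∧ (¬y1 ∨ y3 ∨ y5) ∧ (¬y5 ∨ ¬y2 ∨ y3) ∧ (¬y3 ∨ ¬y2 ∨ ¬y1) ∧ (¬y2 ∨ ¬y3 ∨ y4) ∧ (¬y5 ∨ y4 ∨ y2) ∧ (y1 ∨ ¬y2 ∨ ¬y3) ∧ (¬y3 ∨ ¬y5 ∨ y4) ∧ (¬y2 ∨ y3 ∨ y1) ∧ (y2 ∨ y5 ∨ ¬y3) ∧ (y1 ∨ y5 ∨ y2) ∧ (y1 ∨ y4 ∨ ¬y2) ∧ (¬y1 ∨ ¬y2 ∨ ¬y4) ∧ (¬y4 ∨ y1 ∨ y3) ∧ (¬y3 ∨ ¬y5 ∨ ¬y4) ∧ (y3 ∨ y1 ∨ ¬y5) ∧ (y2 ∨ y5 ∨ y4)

Suppose y3 = False.
Suppose y4 = True.
Unit clause (y1) forces y1 = True.
Unit clause (y5) forces y5 = True.
Unit clause (y2) forces y2 = True.
Now (¬y2) is unsatisfied and unit — conflict.
Undo y4 and try y4 = False.
Unit clause (¬y2) forces y2 = False.
Unit clause (¬y5) forces y5 = False.
Now (y5) is unsatisfied and unit — conflict.
Neither y4 = True nor y4 = False works.
Undo y3 and try y3 = True.
Suppose y4 = False.
Unit clause (y1) forces y1 = True.
Unit clause (¬y2) forces y2 = False.
Unit clause (¬y5) forces y5 = False.
Now (y5) is unsatisfied and unit — conflict.
Undo y4 and try y4 = True.
Unit clause (¬y2) forces y2 = False.
Unit clause (y5) forces y5 = True.
Now (¬y5) is unsatisfied and unit — conflict.
Neither y4 = True nor y4 = False works.
Neither y3 = True nor y3 = False works.

UNSATISFIABLE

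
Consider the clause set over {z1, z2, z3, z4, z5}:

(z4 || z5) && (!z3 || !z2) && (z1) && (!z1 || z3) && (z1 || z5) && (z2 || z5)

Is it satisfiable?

The clause (z1) is unit, so z1 = true.
The clause (z3) is unit, so z3 = true.
The clause (!z2) is unit, so z2 = false.
The clause (z5) is unit, so z5 = true.
No clause remains; z4 is free.
A satisfying assignment: z1 ↦ true,  z2 ↦ false,  z3 ↦ true,  z4 ↦ true,  z5 ↦ true.

Yes, satisfiable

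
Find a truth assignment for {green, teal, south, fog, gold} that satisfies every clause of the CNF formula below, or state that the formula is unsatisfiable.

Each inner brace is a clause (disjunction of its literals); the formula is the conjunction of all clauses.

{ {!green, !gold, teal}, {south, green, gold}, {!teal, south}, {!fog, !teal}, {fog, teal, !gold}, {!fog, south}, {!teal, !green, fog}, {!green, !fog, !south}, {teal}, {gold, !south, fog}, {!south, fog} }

UNSATISFIABLE

The clause (teal) is unit, so teal = true.
The clause (south) is unit, so south = true.
The clause (!fog) is unit, so fog = false.
Now (fog) is unsatisfied and unit — conflict.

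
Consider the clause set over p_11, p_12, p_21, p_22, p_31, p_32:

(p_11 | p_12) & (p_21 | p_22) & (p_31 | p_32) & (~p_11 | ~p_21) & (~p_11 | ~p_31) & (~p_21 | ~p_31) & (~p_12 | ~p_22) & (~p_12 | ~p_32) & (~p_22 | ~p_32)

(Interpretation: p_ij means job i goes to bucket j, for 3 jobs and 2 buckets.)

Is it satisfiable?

Try p_11 = 1.
(~p_21) alone gives p_21 = 0.
(p_22) alone gives p_22 = 1.
(~p_31) alone gives p_31 = 0.
(p_32) alone gives p_32 = 1.
But (~p_32) is also a unit clause — contradiction.
So p_11 must be the other value — set p_11 = 0.
(p_12) alone gives p_12 = 1.
(~p_22) alone gives p_22 = 0.
(p_21) alone gives p_21 = 1.
(~p_31) alone gives p_31 = 0.
(p_32) alone gives p_32 = 1.
But (~p_32) is also a unit clause — contradiction.
Both values of p_11 lead to a conflict.
No assignment satisfies every clause.

No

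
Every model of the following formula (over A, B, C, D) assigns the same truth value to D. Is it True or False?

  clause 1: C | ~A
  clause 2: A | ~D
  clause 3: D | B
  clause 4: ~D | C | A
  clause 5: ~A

False

Suppose D = 1.
From the singleton clause (A), A = 1.
Now (~A) is unsatisfied and unit — conflict.
So every satisfying assignment has D = False.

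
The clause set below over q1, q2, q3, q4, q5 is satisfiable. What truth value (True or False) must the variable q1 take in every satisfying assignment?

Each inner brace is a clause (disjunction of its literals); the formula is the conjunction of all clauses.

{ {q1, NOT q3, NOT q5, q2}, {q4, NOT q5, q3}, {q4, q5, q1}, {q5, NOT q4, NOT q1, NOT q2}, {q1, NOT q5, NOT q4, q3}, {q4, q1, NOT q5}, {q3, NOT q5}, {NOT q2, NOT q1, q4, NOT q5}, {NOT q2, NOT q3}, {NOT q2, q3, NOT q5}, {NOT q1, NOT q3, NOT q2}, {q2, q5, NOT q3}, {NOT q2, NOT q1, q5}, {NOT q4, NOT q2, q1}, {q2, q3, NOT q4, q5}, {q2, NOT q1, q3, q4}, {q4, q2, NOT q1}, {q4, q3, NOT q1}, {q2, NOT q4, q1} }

True

Suppose q1 = false.
Branch on q4: set q4 = true.
The clause (NOT q2) is unit, so q2 = false.
That conflicts with the unit clause (q2).
Backtrack on q4: now try q4 = false.
The clause (q5) is unit, so q5 = true.
That conflicts with the unit clause (NOT q5).
Either choice for q4 ends in contradiction.
So every satisfying assignment has q1 = True.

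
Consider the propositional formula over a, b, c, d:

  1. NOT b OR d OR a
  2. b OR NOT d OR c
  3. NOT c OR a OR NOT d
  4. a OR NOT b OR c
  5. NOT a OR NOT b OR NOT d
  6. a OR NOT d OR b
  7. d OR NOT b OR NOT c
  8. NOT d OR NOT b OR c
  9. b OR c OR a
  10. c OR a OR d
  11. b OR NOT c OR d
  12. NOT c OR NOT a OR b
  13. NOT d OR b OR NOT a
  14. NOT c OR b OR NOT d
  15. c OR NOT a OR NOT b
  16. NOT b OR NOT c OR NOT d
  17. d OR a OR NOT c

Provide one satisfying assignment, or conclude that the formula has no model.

Case b = false:
Case d = false:
Unit clause (NOT c) forces c = false.
Unit clause (a) forces a = true.
This assignment satisfies each clause.

a=true; b=false; c=false; d=false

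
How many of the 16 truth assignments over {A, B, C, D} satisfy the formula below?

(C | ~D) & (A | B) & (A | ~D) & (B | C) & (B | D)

6

There are 2^4 = 16 truth assignments over (A, B, C, D).
Split on C. With C = 1, the clauses containing C are satisfied and ~C drops from the rest; 4 of the 2^3 = 8 assignments to the other variables satisfy what remains.
With C = 0, by the same count on the reduced clause set, 2 assignments work.
(One model: A=F, B=T, C=F, D=F.)
Total: 4 + 2 = 6.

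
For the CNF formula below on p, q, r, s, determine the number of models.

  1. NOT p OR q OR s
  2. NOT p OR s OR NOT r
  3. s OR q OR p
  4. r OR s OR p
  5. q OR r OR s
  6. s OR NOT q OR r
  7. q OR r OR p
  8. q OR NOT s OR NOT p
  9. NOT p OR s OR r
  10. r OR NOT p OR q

6

There are 2^4 = 16 truth assignments over (p, q, r, s).
Check each against the 10 clauses (columns in the order p, q, r, s):
  F F F F  ✗ fails (s OR q OR p)
  F F F T  ✗ fails (q OR r OR p)
  F F T F  ✗ fails (s OR q OR p)
  F F T T  ✓ satisfies all
  F T F F  ✗ fails (r OR s OR p)
  F T F T  ✓ satisfies all
  F T T F  ✓ satisfies all
  F T T T  ✓ satisfies all
  T F F F  ✗ fails (NOT p OR q OR s)
  T F F T  ✗ fails (q OR NOT s OR NOT p)
  T F T F  ✗ fails (NOT p OR q OR s)
  T F T T  ✗ fails (q OR NOT s OR NOT p)
  T T F F  ✗ fails (s OR NOT q OR r)
  T T F T  ✓ satisfies all
  T T T F  ✗ fails (NOT p OR s OR NOT r)
  T T T T  ✓ satisfies all
6 of the 16 rows are models.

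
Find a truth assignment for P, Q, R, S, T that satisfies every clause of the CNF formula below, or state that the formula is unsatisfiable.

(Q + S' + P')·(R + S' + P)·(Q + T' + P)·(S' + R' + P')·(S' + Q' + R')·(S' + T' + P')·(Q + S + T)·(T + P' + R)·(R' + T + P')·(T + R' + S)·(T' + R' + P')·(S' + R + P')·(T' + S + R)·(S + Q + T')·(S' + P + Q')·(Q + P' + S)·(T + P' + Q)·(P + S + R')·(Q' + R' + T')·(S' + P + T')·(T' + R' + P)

P ↦ 0, Q ↦ 1, R ↦ 0, S ↦ 0, T ↦ 0

Try Q = 1.
Try S = 0.
Try T = 0.
Unit clause (R') forces R = 0.
Unit clause (P') forces P = 0.
All clauses are satisfied.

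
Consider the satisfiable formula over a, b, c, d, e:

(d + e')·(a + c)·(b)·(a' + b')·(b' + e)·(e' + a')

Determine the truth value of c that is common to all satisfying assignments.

Suppose c = 0.
The clause (a) is unit, so a = 1.
The clause (b) is unit, so b = 1.
Now (b') is unsatisfied and unit — conflict.
So every satisfying assignment has c = True.

True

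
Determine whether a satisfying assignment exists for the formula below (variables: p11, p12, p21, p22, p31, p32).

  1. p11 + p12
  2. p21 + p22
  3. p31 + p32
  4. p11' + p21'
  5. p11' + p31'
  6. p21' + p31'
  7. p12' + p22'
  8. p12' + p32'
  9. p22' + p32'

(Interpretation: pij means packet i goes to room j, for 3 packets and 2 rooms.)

Case p11 = 1:
The clause (p21') is unit, so p21 = 0.
The clause (p22) is unit, so p22 = 1.
The clause (p31') is unit, so p31 = 0.
The clause (p32) is unit, so p32 = 1.
That conflicts with the unit clause (p32').
Undo p11 and try p11 = 0.
The clause (p12) is unit, so p12 = 1.
The clause (p22') is unit, so p22 = 0.
The clause (p21) is unit, so p21 = 1.
The clause (p31') is unit, so p31 = 0.
The clause (p32) is unit, so p32 = 1.
That conflicts with the unit clause (p32').
Both values of p11 lead to a conflict.
No assignment satisfies every clause.

Unsatisfiable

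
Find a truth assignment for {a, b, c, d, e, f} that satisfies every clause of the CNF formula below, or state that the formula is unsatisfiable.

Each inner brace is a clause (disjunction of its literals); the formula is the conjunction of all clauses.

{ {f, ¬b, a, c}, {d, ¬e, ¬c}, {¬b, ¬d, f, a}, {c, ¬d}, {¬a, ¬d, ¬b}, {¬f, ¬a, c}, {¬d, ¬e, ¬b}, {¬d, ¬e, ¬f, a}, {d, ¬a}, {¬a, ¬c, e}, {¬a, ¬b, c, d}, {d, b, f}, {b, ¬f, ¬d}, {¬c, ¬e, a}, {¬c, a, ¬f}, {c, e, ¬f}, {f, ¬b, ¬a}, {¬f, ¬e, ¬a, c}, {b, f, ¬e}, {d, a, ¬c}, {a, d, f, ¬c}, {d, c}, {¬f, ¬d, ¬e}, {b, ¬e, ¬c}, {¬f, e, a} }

a: False,  b: False,  c: True,  d: True,  e: False,  f: False

Suppose c = True.
Suppose d = True.
Suppose a = False.
Unit clause (¬e) forces e = False.
Unit clause (¬f) forces f = False.
Unit clause (¬b) forces b = False.
Every clause now holds.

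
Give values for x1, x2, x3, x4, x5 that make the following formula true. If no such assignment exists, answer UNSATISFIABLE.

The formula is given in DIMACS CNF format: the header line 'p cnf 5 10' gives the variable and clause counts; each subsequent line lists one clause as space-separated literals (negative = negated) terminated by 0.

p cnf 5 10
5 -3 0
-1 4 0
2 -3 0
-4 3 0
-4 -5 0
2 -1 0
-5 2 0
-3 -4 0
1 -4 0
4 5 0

x1: False,  x2: True,  x3: True,  x4: False,  x5: True

Branch on x5: set x5 = True.
Unit clause (¬x4) forces x4 = False.
Unit clause (¬x1) forces x1 = False.
Unit clause (x2) forces x2 = True.
All clauses hold; x3 can take either value.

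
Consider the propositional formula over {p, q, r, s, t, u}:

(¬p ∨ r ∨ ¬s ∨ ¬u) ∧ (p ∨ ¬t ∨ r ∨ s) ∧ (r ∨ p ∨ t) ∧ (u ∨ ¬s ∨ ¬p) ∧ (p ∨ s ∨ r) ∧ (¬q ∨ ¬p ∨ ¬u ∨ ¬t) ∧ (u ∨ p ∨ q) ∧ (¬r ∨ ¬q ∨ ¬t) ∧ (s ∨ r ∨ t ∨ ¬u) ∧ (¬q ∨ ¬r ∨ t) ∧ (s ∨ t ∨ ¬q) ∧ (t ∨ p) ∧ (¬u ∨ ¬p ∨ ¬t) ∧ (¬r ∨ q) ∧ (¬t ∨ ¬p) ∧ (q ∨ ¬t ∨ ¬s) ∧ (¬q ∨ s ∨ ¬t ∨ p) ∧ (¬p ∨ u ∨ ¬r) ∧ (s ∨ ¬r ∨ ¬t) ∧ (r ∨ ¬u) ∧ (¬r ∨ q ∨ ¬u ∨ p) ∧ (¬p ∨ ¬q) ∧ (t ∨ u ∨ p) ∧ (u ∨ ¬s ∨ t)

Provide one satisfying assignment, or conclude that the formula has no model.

Suppose t = True.
From the singleton clause (¬p), p = False.
Suppose r = False.
From the singleton clause (s), s = True.
From the singleton clause (q), q = True.
From the singleton clause (¬u), u = False.
This assignment satisfies each clause.

p=False,  q=True,  r=False,  s=True,  t=True,  u=False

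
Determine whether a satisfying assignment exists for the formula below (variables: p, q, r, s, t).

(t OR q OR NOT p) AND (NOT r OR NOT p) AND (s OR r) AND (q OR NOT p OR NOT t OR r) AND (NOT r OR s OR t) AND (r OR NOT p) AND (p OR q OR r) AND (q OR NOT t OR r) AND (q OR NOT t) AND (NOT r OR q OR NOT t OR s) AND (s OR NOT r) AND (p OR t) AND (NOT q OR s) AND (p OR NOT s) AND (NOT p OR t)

No, unsatisfiable

Try r = false.
Unit clause (s) forces s = true.
Unit clause (NOT p) forces p = false.
Now (p) is unsatisfied and unit — conflict.
Undo r and try r = true.
Unit clause (NOT p) forces p = false.
Unit clause (s) forces s = true.
Now (NOT s) is unsatisfied and unit — conflict.
Either choice for r ends in contradiction.
No assignment satisfies every clause.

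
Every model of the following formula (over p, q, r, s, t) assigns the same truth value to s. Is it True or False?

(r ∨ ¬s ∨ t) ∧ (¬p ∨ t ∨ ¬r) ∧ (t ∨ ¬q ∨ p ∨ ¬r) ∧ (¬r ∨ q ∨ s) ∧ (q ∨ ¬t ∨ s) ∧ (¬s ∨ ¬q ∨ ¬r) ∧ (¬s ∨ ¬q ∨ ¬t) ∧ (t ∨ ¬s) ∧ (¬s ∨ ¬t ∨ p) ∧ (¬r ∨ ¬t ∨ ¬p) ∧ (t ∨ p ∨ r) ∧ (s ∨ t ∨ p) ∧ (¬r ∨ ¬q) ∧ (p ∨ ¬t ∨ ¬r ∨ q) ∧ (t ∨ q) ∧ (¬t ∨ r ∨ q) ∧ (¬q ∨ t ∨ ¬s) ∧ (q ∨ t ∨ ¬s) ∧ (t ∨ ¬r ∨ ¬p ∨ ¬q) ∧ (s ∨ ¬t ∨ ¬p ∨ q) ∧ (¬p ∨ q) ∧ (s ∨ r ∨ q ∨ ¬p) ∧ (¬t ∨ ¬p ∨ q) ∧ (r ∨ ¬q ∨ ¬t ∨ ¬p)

Suppose s = True.
(t) alone gives t = True.
(¬q) alone gives q = False.
(p) alone gives p = True.
Now (¬p) is unsatisfied and unit — conflict.
So every satisfying assignment has s = False.

False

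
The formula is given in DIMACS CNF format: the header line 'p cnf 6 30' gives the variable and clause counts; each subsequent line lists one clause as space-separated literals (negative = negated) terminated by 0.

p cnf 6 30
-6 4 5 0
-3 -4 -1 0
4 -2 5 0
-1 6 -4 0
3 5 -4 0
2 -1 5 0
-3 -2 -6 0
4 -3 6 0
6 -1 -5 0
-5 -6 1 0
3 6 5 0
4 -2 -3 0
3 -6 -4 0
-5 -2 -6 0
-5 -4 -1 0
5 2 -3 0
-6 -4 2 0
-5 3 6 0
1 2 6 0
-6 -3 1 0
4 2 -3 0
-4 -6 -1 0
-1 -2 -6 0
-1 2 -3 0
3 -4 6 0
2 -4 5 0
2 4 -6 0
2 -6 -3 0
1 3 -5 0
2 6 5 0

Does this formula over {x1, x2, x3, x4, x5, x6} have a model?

Yes

Case x6 = False:
Case x1 = False:
From the singleton clause (x2), x2 = True.
Case x4 = True:
From the singleton clause (x3), x3 = True.
No clause remains; x5 is free.
A satisfying assignment: x1=False,  x2=True,  x3=True,  x4=True,  x5=True,  x6=False.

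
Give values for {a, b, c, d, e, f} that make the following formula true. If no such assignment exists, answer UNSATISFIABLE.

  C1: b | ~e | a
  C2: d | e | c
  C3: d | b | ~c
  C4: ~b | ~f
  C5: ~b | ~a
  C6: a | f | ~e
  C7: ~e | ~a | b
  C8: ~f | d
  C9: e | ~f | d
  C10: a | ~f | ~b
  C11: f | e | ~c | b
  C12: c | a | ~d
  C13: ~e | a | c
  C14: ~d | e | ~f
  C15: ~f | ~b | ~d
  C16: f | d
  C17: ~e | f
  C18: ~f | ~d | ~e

Suppose b = 0.
Suppose e = 0.
Suppose d = 1.
(~f) alone gives f = 0.
(~c) alone gives c = 0.
(a) alone gives a = 1.
All clauses are satisfied.

a ↦ 1, b ↦ 0, c ↦ 0, d ↦ 1, e ↦ 0, f ↦ 0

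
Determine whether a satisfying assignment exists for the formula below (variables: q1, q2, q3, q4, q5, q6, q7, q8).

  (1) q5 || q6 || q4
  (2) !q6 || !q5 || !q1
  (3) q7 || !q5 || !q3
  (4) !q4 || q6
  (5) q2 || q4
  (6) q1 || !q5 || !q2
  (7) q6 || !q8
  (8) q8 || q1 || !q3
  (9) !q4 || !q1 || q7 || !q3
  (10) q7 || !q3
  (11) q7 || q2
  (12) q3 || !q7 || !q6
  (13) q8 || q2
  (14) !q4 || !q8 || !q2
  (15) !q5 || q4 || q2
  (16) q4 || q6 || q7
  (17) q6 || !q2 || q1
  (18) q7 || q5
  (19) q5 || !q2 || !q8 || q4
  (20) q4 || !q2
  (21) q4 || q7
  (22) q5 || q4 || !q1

Satisfiable

Branch on q4: set q4 = true.
Unit clause (q6) forces q6 = true.
Branch on q5: set q5 = false.
Unit clause (q7) forces q7 = true.
Unit clause (q3) forces q3 = true.
Branch on q8: set q8 = false.
Unit clause (q1) forces q1 = true.
Unit clause (q2) forces q2 = true.
Every clause now holds.
A satisfying assignment: q1=true; q2=true; q3=true; q4=true; q5=false; q6=true; q7=true; q8=false.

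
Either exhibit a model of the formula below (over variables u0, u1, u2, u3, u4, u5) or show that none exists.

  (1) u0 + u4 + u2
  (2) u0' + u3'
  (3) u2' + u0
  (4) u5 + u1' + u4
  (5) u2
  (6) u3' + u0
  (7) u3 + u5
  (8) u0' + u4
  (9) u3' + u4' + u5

u0: 1,  u1: 1,  u2: 1,  u3: 0,  u4: 1,  u5: 1

(u2) alone gives u2 = 1.
(u0) alone gives u0 = 1.
(u3') alone gives u3 = 0.
(u5) alone gives u5 = 1.
(u4) alone gives u4 = 1.
All clauses hold; u1 can take either value.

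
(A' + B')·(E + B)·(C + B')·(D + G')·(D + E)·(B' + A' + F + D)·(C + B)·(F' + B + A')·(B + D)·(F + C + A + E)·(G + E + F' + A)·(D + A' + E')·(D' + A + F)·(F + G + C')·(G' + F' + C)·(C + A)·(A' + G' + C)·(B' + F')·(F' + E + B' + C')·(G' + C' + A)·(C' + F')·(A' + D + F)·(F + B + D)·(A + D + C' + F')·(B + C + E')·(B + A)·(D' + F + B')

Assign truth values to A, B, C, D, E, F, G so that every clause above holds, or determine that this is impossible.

A: 1, B: 0, C: 1, D: 1, E: 1, F: 0, G: 1

Case A = 1:
The clause (B') is unit, so B = 0.
The clause (E) is unit, so E = 1.
The clause (C) is unit, so C = 1.
The clause (F') is unit, so F = 0.
The clause (D) is unit, so D = 1.
The clause (G) is unit, so G = 1.
Every clause now holds.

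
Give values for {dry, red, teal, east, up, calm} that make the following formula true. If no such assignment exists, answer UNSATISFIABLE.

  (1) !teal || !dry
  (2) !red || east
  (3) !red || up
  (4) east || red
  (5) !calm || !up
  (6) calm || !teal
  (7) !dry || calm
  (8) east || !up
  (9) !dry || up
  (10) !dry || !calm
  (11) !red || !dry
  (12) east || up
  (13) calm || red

Try teal = true.
Unit clause (!dry) forces dry = false.
Unit clause (calm) forces calm = true.
Unit clause (!up) forces up = false.
Unit clause (!red) forces red = false.
Unit clause (east) forces east = true.
This assignment satisfies each clause.

dry ↦ false,  red ↦ false,  teal ↦ true,  east ↦ true,  up ↦ false,  calm ↦ true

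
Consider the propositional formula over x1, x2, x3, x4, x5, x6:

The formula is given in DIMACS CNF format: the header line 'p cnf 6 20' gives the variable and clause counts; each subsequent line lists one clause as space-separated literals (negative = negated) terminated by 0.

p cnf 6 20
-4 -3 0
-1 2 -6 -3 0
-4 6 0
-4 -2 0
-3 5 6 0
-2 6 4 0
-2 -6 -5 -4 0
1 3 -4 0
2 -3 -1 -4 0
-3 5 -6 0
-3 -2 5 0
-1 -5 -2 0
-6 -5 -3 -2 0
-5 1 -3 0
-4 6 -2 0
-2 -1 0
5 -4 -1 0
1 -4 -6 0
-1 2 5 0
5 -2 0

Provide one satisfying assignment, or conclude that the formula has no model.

x1 ↦ False, x2 ↦ False, x3 ↦ False, x4 ↦ False, x5 ↦ False, x6 ↦ False

Try x4 = False.
Try x2 = False.
Try x1 = False.
Try x5 = False.
Try x3 = False.
All clauses hold; x6 can take either value.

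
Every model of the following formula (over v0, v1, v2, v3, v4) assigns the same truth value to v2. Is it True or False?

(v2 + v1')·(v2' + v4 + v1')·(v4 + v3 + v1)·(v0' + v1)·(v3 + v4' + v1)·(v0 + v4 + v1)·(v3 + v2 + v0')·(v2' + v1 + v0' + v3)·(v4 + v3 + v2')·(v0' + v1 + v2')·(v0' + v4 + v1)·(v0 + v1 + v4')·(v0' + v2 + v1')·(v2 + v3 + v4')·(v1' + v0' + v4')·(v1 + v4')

True

Suppose v2 = 0.
The clause (v1') is unit, so v1 = 0.
The clause (v0') is unit, so v0 = 0.
The clause (v4) is unit, so v4 = 1.
Now (v4') is unsatisfied and unit — conflict.
So every satisfying assignment has v2 = True.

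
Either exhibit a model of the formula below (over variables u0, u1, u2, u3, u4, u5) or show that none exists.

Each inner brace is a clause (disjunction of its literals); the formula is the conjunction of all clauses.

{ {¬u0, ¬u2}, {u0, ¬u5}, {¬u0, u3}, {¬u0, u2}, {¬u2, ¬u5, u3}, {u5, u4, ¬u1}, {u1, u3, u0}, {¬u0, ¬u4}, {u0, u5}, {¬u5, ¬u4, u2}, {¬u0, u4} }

UNSATISFIABLE

Case u0 = False:
From the singleton clause (¬u5), u5 = False.
That conflicts with the unit clause (u5).
Backtrack on u0: now try u0 = True.
From the singleton clause (¬u2), u2 = False.
That conflicts with the unit clause (u2).
Either choice for u0 ends in contradiction.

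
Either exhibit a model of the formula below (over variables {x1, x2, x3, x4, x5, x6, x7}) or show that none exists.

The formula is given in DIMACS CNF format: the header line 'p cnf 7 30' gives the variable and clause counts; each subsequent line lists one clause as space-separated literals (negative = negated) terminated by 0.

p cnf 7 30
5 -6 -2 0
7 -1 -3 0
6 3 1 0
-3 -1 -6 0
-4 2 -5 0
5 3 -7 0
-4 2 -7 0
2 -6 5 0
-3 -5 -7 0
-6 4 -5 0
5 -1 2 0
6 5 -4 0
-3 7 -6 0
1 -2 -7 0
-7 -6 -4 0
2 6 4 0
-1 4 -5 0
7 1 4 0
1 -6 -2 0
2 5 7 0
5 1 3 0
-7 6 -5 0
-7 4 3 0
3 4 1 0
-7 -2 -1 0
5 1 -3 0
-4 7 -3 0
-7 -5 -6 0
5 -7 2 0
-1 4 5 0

Case x5 = True:
Case x4 = True:
Unit clause (x2) forces x2 = True.
Case x3 = False:
Case x6 = False:
Unit clause (x1) forces x1 = True.
Unit clause (¬x7) forces x7 = False.
All clauses are satisfied.

x1: True; x2: True; x3: False; x4: True; x5: True; x6: False; x7: False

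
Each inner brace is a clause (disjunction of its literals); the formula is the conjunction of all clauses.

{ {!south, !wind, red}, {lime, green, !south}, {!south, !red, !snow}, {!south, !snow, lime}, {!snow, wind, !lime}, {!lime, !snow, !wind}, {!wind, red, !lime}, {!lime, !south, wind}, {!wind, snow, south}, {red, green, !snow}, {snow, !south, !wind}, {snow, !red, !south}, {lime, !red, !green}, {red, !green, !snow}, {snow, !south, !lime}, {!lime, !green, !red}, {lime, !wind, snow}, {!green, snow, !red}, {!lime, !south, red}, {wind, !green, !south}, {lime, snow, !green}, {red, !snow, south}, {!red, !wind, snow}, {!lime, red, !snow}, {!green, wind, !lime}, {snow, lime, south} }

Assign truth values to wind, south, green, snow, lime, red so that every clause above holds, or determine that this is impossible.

Case south = false:
Case wind = false:
Case snow = true:
The clause (!lime) is unit, so lime = false.
The clause (red) is unit, so red = true.
The clause (!green) is unit, so green = false.
Every clause now holds.

wind: false; south: false; green: false; snow: true; lime: false; red: true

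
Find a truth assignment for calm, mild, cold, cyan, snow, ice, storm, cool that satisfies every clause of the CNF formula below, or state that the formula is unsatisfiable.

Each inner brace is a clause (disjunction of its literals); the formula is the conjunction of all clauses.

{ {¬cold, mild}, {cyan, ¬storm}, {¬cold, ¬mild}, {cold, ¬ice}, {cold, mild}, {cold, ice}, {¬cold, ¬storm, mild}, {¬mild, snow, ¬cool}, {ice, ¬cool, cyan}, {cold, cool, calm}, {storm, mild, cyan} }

UNSATISFIABLE

Branch on cold: set cold = False.
From the singleton clause (¬ice), ice = False.
That conflicts with the unit clause (ice).
Backtrack on cold: now try cold = True.
From the singleton clause (mild), mild = True.
That conflicts with the unit clause (¬mild).
Either choice for cold ends in contradiction.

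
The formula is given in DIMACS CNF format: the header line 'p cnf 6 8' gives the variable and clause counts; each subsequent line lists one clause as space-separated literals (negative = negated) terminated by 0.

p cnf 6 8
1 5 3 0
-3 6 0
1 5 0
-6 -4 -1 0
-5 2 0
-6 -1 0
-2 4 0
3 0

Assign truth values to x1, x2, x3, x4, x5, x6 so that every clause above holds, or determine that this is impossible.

The clause (x3) is unit, so x3 = True.
The clause (x6) is unit, so x6 = True.
The clause (¬x1) is unit, so x1 = False.
The clause (x5) is unit, so x5 = True.
The clause (x2) is unit, so x2 = True.
The clause (x4) is unit, so x4 = True.
Every clause now holds.

x1: False; x2: True; x3: True; x4: True; x5: True; x6: True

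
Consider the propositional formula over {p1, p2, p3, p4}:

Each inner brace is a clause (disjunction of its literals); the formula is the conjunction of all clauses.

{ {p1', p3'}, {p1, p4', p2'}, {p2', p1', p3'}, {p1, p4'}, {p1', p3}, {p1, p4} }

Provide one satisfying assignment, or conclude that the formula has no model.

Try p1 = 0.
The clause (p4') is unit, so p4 = 0.
That conflicts with the unit clause (p4).
Undo p1 and try p1 = 1.
The clause (p3') is unit, so p3 = 0.
That conflicts with the unit clause (p3).
Both values of p1 lead to a conflict.

UNSATISFIABLE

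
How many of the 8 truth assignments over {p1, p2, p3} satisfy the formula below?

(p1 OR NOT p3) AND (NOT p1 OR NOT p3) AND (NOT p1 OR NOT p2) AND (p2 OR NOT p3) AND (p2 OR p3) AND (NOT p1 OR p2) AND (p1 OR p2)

1

There are 2^3 = 8 truth assignments over (p1, p2, p3).
Split on p3. With p3 = true, the clauses containing p3 are satisfied and NOT p3 drops from the rest; 0 of the 2^2 = 4 assignments to the other variables satisfy what remains.
With p3 = false, by the same count on the reduced clause set, 1 assignment works.
(One model: p1=F, p2=T, p3=F.)
Total: 0 + 1 = 1.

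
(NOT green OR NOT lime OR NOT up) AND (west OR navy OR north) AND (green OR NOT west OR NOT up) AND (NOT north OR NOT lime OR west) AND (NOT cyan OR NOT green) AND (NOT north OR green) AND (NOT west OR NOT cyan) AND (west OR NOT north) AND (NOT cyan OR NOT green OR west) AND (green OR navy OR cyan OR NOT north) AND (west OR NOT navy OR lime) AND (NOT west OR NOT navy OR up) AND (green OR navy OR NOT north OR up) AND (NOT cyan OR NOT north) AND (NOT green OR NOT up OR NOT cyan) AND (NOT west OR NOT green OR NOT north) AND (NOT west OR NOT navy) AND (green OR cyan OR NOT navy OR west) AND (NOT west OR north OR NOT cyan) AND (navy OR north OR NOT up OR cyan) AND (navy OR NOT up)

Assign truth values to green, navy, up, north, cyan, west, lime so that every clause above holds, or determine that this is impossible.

green: true; navy: false; up: false; north: false; cyan: false; west: true; lime: false

Branch on cyan: set cyan = false.
Branch on north: set north = false.
Branch on west: set west = true.
The clause (NOT navy) is unit, so navy = false.
The clause (NOT up) is unit, so up = false.
No clause remains; green, lime are free.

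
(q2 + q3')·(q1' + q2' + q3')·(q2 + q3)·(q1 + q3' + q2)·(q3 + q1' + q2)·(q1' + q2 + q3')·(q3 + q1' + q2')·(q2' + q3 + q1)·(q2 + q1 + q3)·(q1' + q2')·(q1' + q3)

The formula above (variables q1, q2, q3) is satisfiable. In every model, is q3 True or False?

Suppose q3 = 0.
Unit clause (q2) forces q2 = 1.
Unit clause (q1') forces q1 = 0.
Now (q1) is unsatisfied and unit — conflict.
So every satisfying assignment has q3 = True.

True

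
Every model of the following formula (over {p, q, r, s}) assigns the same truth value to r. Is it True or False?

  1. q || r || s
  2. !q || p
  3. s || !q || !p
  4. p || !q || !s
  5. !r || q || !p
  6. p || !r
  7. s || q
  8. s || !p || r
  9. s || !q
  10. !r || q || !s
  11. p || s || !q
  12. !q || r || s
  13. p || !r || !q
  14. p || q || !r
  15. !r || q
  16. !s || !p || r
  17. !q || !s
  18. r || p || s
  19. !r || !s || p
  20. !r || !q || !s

False

Suppose r = true.
From the singleton clause (p), p = true.
From the singleton clause (q), q = true.
From the singleton clause (s), s = true.
That conflicts with the unit clause (!s).
So every satisfying assignment has r = False.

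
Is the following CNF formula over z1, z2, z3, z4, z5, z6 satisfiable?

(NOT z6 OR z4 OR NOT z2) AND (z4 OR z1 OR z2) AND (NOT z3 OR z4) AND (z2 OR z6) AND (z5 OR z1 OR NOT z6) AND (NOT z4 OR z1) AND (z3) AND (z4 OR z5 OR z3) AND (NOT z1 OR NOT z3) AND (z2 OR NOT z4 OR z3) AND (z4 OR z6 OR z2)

Unsatisfiable

The clause (z3) is unit, so z3 = true.
The clause (z4) is unit, so z4 = true.
The clause (z1) is unit, so z1 = true.
That conflicts with the unit clause (NOT z1).
No assignment satisfies every clause.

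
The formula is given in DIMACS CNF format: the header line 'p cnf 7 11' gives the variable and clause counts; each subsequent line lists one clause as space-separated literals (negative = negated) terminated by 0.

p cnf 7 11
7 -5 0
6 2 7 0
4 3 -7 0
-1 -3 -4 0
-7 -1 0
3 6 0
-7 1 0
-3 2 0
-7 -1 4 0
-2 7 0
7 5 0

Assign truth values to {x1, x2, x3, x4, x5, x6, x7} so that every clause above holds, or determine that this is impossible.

Branch on x7: set x7 = True.
(¬x1) alone gives x1 = False.
Now (x1) is unsatisfied and unit — conflict.
Undo x7 and try x7 = False.
(¬x5) alone gives x5 = False.
Now (x5) is unsatisfied and unit — conflict.
Both values of x7 lead to a conflict.

UNSATISFIABLE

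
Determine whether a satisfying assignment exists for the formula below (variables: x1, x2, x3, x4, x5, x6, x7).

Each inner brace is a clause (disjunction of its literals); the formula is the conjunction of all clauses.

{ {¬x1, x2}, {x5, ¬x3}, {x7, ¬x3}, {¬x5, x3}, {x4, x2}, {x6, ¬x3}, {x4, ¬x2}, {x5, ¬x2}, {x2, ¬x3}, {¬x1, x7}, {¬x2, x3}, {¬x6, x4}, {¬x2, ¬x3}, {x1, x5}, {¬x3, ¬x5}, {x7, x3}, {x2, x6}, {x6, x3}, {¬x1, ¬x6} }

Branch on x1: set x1 = False.
From the singleton clause (x5), x5 = True.
From the singleton clause (x3), x3 = True.
But (¬x3) is also a unit clause — contradiction.
So x1 must be the other value — set x1 = True.
From the singleton clause (x2), x2 = True.
From the singleton clause (x4), x4 = True.
From the singleton clause (x5), x5 = True.
From the singleton clause (x3), x3 = True.
But (¬x3) is also a unit clause — contradiction.
Both values of x1 lead to a conflict.
No assignment satisfies every clause.

Unsatisfiable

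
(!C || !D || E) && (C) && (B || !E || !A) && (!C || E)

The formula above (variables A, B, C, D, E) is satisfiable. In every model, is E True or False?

True

Suppose E = false.
The clause (C) is unit, so C = true.
Now (!C) is unsatisfied and unit — conflict.
So every satisfying assignment has E = True.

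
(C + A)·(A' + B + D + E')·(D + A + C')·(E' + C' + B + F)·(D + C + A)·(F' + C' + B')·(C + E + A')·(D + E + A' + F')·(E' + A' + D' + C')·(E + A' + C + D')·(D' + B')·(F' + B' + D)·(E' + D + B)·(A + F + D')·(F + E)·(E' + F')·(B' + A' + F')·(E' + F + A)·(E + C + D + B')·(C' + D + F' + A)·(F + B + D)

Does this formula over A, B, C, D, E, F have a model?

Yes, satisfiable

Suppose C = 0.
Unit clause (A) forces A = 1.
Unit clause (E) forces E = 1.
Unit clause (F') forces F = 0.
Suppose B = 1.
Unit clause (D') forces D = 0.
This assignment satisfies each clause.
A satisfying assignment: A: 1,  B: 1,  C: 0,  D: 0,  E: 1,  F: 0.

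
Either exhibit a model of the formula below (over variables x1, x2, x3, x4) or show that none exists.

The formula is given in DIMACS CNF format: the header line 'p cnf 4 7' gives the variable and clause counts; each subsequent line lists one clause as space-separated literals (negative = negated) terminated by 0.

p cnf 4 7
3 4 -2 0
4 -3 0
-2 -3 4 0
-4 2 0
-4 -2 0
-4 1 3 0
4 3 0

UNSATISFIABLE

Branch on x4: set x4 = True.
Unit clause (x2) forces x2 = True.
But (¬x2) is also a unit clause — contradiction.
So x4 must be the other value — set x4 = False.
Unit clause (¬x3) forces x3 = False.
But (x3) is also a unit clause — contradiction.
Neither x4 = True nor x4 = False works.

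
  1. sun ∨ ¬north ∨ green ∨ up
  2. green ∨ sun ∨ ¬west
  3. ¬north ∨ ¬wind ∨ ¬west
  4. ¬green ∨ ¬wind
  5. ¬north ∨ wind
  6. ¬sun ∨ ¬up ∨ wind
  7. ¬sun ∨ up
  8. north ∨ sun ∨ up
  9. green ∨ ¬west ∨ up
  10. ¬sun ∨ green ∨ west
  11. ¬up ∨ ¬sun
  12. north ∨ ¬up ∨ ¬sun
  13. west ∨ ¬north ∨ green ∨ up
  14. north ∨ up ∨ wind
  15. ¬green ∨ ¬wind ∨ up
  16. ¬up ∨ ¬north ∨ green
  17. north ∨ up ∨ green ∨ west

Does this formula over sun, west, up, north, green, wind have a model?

Branch on green: set green = True.
From the singleton clause (¬wind), wind = False.
From the singleton clause (¬north), north = False.
From the singleton clause (up), up = True.
From the singleton clause (¬sun), sun = False.
All clauses hold; west can take either value.
A satisfying assignment: sun ↦ False, west ↦ True, up ↦ True, north ↦ False, green ↦ True, wind ↦ False.

Satisfiable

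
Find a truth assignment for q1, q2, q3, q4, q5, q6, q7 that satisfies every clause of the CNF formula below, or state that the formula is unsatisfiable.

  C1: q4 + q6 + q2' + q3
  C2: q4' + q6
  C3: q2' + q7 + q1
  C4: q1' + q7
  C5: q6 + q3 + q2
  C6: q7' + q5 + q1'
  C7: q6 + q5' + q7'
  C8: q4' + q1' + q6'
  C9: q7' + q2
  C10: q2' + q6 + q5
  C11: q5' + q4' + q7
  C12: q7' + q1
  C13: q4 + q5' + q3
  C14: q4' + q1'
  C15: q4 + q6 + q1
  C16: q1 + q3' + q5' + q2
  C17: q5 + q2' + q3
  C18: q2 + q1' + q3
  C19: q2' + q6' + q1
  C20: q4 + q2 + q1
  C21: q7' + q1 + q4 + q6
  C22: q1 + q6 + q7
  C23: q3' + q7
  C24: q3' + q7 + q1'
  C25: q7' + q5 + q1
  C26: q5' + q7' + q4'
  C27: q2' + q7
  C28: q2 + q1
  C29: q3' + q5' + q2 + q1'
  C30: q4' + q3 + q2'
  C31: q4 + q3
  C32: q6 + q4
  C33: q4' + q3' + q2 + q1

q1=1, q2=1, q3=1, q4=0, q5=1, q6=1, q7=1

Branch on q4: set q4 = 0.
The clause (q3) is unit, so q3 = 1.
The clause (q7) is unit, so q7 = 1.
The clause (q2) is unit, so q2 = 1.
The clause (q1) is unit, so q1 = 1.
The clause (q5) is unit, so q5 = 1.
The clause (q6) is unit, so q6 = 1.
All clauses are satisfied.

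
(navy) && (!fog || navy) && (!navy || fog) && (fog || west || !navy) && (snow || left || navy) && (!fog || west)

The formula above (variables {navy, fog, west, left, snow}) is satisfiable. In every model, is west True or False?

True

Suppose west = false.
From the singleton clause (navy), navy = true.
From the singleton clause (fog), fog = true.
But (!fog) is also a unit clause — contradiction.
So every satisfying assignment has west = True.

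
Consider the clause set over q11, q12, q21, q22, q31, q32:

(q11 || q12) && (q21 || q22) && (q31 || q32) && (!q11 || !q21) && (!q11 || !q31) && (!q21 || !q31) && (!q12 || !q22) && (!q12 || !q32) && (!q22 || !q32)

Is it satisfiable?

Branch on q11: set q11 = true.
Unit clause (!q21) forces q21 = false.
Unit clause (q22) forces q22 = true.
Unit clause (!q31) forces q31 = false.
Unit clause (q32) forces q32 = true.
That conflicts with the unit clause (!q32).
So q11 must be the other value — set q11 = false.
Unit clause (q12) forces q12 = true.
Unit clause (!q22) forces q22 = false.
Unit clause (q21) forces q21 = true.
Unit clause (!q31) forces q31 = false.
Unit clause (q32) forces q32 = true.
That conflicts with the unit clause (!q32).
Either choice for q11 ends in contradiction.
No assignment satisfies every clause.

No, unsatisfiable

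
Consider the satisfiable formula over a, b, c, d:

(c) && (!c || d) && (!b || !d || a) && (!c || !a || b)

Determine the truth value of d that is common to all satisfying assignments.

Suppose d = false.
(c) alone gives c = true.
That conflicts with the unit clause (!c).
So every satisfying assignment has d = True.

True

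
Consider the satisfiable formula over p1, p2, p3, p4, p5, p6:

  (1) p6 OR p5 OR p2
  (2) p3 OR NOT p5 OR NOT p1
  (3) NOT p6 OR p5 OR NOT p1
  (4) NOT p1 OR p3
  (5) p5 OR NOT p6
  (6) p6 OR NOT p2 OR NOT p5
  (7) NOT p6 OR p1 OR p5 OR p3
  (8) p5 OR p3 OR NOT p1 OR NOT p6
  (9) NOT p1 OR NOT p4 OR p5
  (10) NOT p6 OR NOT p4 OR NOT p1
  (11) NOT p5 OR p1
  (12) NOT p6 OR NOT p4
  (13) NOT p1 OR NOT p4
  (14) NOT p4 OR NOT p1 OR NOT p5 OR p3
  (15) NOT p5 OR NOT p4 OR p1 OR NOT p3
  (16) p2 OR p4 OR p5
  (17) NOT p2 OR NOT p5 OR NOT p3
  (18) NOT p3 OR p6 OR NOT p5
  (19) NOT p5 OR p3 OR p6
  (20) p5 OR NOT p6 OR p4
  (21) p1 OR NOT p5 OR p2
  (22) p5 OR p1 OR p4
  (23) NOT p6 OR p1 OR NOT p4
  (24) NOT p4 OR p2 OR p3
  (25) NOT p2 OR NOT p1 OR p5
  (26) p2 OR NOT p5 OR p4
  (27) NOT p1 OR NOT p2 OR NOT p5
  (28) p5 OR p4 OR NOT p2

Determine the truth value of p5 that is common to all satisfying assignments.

Suppose p5 = true.
Unit clause (p1) forces p1 = true.
Unit clause (p3) forces p3 = true.
Unit clause (NOT p4) forces p4 = false.
Unit clause (NOT p2) forces p2 = false.
Now (p2) is unsatisfied and unit — conflict.
So every satisfying assignment has p5 = False.

False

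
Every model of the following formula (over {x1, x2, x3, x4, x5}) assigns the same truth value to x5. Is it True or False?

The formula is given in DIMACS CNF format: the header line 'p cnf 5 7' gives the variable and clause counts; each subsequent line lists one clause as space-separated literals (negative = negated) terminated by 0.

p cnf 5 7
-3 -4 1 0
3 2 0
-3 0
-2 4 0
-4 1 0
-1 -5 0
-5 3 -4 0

False

Suppose x5 = True.
The clause (¬x3) is unit, so x3 = False.
The clause (x2) is unit, so x2 = True.
The clause (x4) is unit, so x4 = True.
But (¬x4) is also a unit clause — contradiction.
So every satisfying assignment has x5 = False.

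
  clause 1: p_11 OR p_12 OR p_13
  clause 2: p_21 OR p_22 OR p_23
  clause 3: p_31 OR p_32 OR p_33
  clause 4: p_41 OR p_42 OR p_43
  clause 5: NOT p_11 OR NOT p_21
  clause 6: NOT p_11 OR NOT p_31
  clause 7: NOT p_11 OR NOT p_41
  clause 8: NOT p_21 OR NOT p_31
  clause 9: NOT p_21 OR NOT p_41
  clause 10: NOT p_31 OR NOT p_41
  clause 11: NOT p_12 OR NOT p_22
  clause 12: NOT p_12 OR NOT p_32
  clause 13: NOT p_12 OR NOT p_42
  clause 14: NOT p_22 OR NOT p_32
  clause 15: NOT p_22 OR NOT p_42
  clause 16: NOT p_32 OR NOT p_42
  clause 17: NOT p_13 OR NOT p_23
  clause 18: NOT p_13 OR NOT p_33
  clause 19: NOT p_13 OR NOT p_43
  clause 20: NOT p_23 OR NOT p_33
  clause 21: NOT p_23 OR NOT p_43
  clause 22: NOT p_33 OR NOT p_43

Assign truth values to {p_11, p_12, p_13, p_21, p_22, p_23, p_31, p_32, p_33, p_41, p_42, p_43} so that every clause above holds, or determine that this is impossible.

UNSATISFIABLE

Branch on p_11: set p_11 = false.
Branch on p_12: set p_12 = true.
Unit clause (NOT p_22) forces p_22 = false.
Unit clause (NOT p_32) forces p_32 = false.
Unit clause (NOT p_42) forces p_42 = false.
Branch on p_21: set p_21 = true.
Unit clause (NOT p_31) forces p_31 = false.
Unit clause (p_33) forces p_33 = true.
Unit clause (NOT p_41) forces p_41 = false.
Unit clause (p_43) forces p_43 = true.
But (NOT p_43) is also a unit clause — contradiction.
Undo p_21 and try p_21 = false.
Unit clause (p_23) forces p_23 = true.
Unit clause (NOT p_13) forces p_13 = false.
Unit clause (NOT p_33) forces p_33 = false.
Unit clause (p_31) forces p_31 = true.
Unit clause (NOT p_41) forces p_41 = false.
Unit clause (p_43) forces p_43 = true.
But (NOT p_43) is also a unit clause — contradiction.
Neither p_21 = true nor p_21 = false works.
Undo p_12 and try p_12 = false.
Unit clause (p_13) forces p_13 = true.
Unit clause (NOT p_23) forces p_23 = false.
Unit clause (NOT p_33) forces p_33 = false.
Unit clause (NOT p_43) forces p_43 = false.
Branch on p_21: set p_21 = true.
Unit clause (NOT p_31) forces p_31 = false.
Unit clause (p_32) forces p_32 = true.
Unit clause (NOT p_41) forces p_41 = false.
Unit clause (p_42) forces p_42 = true.
But (NOT p_42) is also a unit clause — contradiction.
Undo p_21 and try p_21 = false.
Unit clause (p_22) forces p_22 = true.
Unit clause (NOT p_32) forces p_32 = false.
Unit clause (p_31) forces p_31 = true.
Unit clause (NOT p_41) forces p_41 = false.
Unit clause (p_42) forces p_42 = true.
But (NOT p_42) is also a unit clause — contradiction.
Neither p_21 = true nor p_21 = false works.
Neither p_12 = true nor p_12 = false works.
Undo p_11 and try p_11 = true.
Unit clause (NOT p_21) forces p_21 = false.
Unit clause (NOT p_31) forces p_31 = false.
Unit clause (NOT p_41) forces p_41 = false.
Branch on p_22: set p_22 = true.
Unit clause (NOT p_12) forces p_12 = false.
Unit clause (NOT p_32) forces p_32 = false.
Unit clause (p_33) forces p_33 = true.
Unit clause (NOT p_42) forces p_42 = false.
Unit clause (p_43) forces p_43 = true.
But (NOT p_43) is also a unit clause — contradiction.
Undo p_22 and try p_22 = false.
Unit clause (p_23) forces p_23 = true.
Unit clause (NOT p_13) forces p_13 = false.
Unit clause (NOT p_33) forces p_33 = false.
Unit clause (p_32) forces p_32 = true.
Unit clause (NOT p_12) forces p_12 = false.
Unit clause (NOT p_42) forces p_42 = false.
Unit clause (p_43) forces p_43 = true.
But (NOT p_43) is also a unit clause — contradiction.
Neither p_22 = true nor p_22 = false works.
Neither p_11 = true nor p_11 = false works.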